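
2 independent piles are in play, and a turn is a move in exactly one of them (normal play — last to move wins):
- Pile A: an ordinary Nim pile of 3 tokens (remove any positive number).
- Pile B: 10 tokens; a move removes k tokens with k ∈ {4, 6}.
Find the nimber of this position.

Pile A is a plain Nim pile of size 3, so its Grundy value is 3.
Grundy values for pile B (subtraction set {4, 6}):
g(0) = mex{} = 0
g(1) = mex{} = 0
g(2) = mex{} = 0
g(3) = mex{} = 0
g(4) = mex{0} = 1
g(5) = mex{0} = 1
g(6) = mex{0} = 1
g(7) = mex{0} = 1
g(8) = mex{0,1} = 2
g(9) = mex{0,1} = 2
g(10) = mex{1} = 0
So g(10) = 0.
By the Sprague-Grundy theorem, the Grundy value of a sum of independent games is the XOR of the component values.
Combined value = 3 XOR 0 = 3.

3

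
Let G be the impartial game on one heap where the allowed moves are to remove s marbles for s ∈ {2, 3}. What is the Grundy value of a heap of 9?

2

Build the Grundy sequence with g(k) = mex{g(k−s) : s ∈ {2, 3}, s ≤ k}:
k:     0  1  2  3  4  5  6  7  8  9
g(k):  0  0  1  1  2  0  0  1  1  2
So g(9) = 2.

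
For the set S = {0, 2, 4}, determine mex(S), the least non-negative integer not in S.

0 is in the set but 1 is not, so the mex is 1.

1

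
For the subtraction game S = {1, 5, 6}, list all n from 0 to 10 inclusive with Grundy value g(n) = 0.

Grundy values for subtraction set {1, 5, 6}:
g(0) = mex{} = 0
g(1) = mex{0} = 1
g(2) = mex{1} = 0
g(3) = mex{0} = 1
g(4) = mex{1} = 0
g(5) = mex{0} = 1
g(6) = mex{0,1} = 2
g(7) = mex{0,1,2} = 3
g(8) = mex{0,1,3} = 2
g(9) = mex{0,1,2} = 3
g(10) = mex{0,1,3} = 2
The P-positions (g = 0) in 0..10 are 0, 2, 4.

0, 2, 4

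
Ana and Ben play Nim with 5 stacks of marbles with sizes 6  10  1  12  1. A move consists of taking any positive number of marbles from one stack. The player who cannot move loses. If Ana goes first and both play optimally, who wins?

Bitwise XOR of the heap sizes:
  0110  (6)
  1010  (10)
  0001  (1)
  1100  (12)
  0001  (1)
  ----
  0000  (0)
The nim-sum is 0, so this is a P-position: the player to move is in a losing position under optimal play; Ana is about to move from it and so loses — Ben wins.

Ben wins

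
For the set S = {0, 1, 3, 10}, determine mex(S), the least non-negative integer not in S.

2

The values 0, 1 are all present; 2 is the first non-negative integer missing from the set.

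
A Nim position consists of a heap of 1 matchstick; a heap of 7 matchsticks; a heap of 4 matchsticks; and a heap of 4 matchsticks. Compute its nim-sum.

6

Nim-sum: 1 XOR 7 XOR 4 XOR 4 = 6.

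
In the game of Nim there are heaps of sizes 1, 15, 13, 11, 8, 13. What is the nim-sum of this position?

Compute the nim-sum pairwise:
1 XOR 15 = 14
14 XOR 13 = 3
3 XOR 11 = 8
8 XOR 8 = 0
0 XOR 13 = 13

13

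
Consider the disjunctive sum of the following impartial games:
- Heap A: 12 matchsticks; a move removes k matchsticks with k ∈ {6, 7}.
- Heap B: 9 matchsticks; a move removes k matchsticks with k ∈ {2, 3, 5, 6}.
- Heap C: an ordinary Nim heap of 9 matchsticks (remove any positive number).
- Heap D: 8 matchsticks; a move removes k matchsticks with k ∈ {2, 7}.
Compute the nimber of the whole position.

9

Grundy values for heap A (subtraction set {6, 7}):
g(0) = mex{} = 0
g(1) = mex{} = 0
g(2) = mex{} = 0
g(3) = mex{} = 0
g(4) = mex{} = 0
g(5) = mex{} = 0
g(6) = mex{0} = 1
g(7) = mex{0} = 1
g(8) = mex{0} = 1
g(9) = mex{0} = 1
g(10) = mex{0} = 1
g(11) = mex{0} = 1
g(12) = mex{0,1} = 2
So g(12) = 2.
For heap B, compute g(0), g(1), … with moves {2, 3, 5, 6}:
k:     0  1  2  3  4  5  6  7  8  9
g(k):  0  0  1  1  2  2  3  3  0  0
So g(9) = 0.
Heap C is a plain Nim heap of size 9, so its Grundy value is 9.
For heap D, compute g(0), g(1), … with moves {2, 7}:
g(0) = mex{} = 0
g(1) = mex{} = 0
g(2) = mex{0} = 1
g(3) = mex{0} = 1
g(4) = mex{1} = 0
g(5) = mex{1} = 0
g(6) = mex{0} = 1
g(7) = mex{0} = 1
g(8) = mex{0,1} = 2
So g(8) = 2.
By the Sprague-Grundy theorem, the Grundy value of a sum of independent games is the XOR of the component values.
Combined value = 2 ⊕ 0 ⊕ 9 ⊕ 2 = 9.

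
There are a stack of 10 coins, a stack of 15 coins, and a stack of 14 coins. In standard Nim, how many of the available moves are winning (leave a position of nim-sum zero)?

3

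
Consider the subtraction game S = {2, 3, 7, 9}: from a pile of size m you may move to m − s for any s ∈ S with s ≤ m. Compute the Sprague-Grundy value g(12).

3

Compute g(0), g(1), … for moves {2, 3, 7, 9}:
g(0) = mex{} = 0
g(1) = mex{} = 0
g(2) = mex{0} = 1
g(3) = mex{0} = 1
g(4) = mex{0,1} = 2
g(5) = mex{1} = 0
g(6) = mex{1,2} = 0
g(7) = mex{0,2} = 1
g(8) = mex{0} = 1
g(9) = mex{0,1} = 2
g(10) = mex{0,1} = 2
g(11) = mex{1,2} = 0
g(12) = mex{0,1,2} = 3
So g(12) = 3.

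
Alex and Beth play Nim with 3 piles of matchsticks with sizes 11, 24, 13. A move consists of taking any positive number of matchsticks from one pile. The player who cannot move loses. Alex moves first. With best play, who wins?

Nim-sum: 11 ^ 24 ^ 13 = 30.
The nim-sum is 30 ≠ 0, so this is an N-position: the player to move can win; Alex has a winning move.

Alex wins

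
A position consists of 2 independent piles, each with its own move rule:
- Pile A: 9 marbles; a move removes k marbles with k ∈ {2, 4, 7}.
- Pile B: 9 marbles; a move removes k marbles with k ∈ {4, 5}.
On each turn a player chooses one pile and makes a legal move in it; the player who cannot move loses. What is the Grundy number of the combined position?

0

Build the Grundy sequence for pile A with g(k) = mex{g(k−s) : s ∈ {2, 4, 7}, s ≤ k}:
k:     0  1  2  3  4  5  6  7  8  9
g(k):  0  0  1  1  2  2  0  3  1  0
So g(9) = 0.
Build the Grundy sequence for pile B with g(k) = mex{g(k−s) : s ∈ {4, 5}, s ≤ k}:
g(0) = mex{} = 0
g(1) = mex{} = 0
g(2) = mex{} = 0
g(3) = mex{} = 0
g(4) = mex{0} = 1
g(5) = mex{0} = 1
g(6) = mex{0} = 1
g(7) = mex{0} = 1
g(8) = mex{0,1} = 2
g(9) = mex{1} = 0
So g(9) = 0.
By the Sprague-Grundy theorem, the Grundy value of a sum of independent games is the XOR of the component values.
Combined value = 0 ⊕ 0 = 0.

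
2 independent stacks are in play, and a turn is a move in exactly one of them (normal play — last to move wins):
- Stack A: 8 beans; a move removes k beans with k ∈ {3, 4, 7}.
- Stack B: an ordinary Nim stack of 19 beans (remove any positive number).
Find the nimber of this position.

For stack A, compute g(0), g(1), … with moves {3, 4, 7}:
g(0) = mex{} = 0
g(1) = mex{} = 0
g(2) = mex{} = 0
g(3) = mex{0} = 1
g(4) = mex{0} = 1
g(5) = mex{0} = 1
g(6) = mex{0,1} = 2
g(7) = mex{0,1} = 2
g(8) = mex{0,1} = 2
So g(8) = 2.
Stack B is a plain Nim stack of size 19, so its Grundy value is 19.
By the Sprague-Grundy theorem, the Grundy value of a sum of independent games is the XOR of the component values.
Combined value = 2 XOR 19 = 17.

17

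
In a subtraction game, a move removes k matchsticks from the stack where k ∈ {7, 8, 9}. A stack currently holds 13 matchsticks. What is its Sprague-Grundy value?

Grundy values for subtraction set {7, 8, 9}:
g(0) = mex{} = 0
g(1) = mex{} = 0
g(2) = mex{} = 0
g(3) = mex{} = 0
g(4) = mex{} = 0
g(5) = mex{} = 0
g(6) = mex{} = 0
g(7) = mex{0} = 1
g(8) = mex{0} = 1
g(9) = mex{0} = 1
g(10) = mex{0} = 1
g(11) = mex{0} = 1
g(12) = mex{0} = 1
g(13) = mex{0} = 1
So g(13) = 1.

1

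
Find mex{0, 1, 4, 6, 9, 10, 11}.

The values 0, 1 are all present; 2 is the first non-negative integer missing from the set.

2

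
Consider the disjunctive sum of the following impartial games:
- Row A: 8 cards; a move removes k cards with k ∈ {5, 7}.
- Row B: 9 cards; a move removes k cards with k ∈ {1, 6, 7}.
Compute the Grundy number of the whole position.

Grundy values for row A (subtraction set {5, 7}):
g(0) = mex{} = 0
g(1) = mex{} = 0
g(2) = mex{} = 0
g(3) = mex{} = 0
g(4) = mex{} = 0
g(5) = mex{0} = 1
g(6) = mex{0} = 1
g(7) = mex{0} = 1
g(8) = mex{0} = 1
So g(8) = 1.
For row B, compute g(0), g(1), … with moves {1, 6, 7}:
k:     0  1  2  3  4  5  6  7  8  9
g(k):  0  1  0  1  0  1  2  3  2  3
So g(9) = 3.
By the Sprague-Grundy theorem, the Grundy value of a sum of independent games is the XOR of the component values.
Combined value = 1 ⊕ 3 = 2.

2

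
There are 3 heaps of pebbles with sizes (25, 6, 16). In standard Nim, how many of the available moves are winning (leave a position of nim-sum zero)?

Bitwise XOR of the heap sizes:
  11001  (25)
  00110  (6)
  10000  (16)
  -----
  01111  (15)
The overall nim-sum is X = 15. A heap of size p has a winning move iff p XOR X < p (reduce it to p XOR X).
  25: 25 XOR 15 = 22 < 25 — winning move (to 22).
  6: 6 XOR 15 = 9 ≥ 6 — no move.
  16: 16 XOR 15 = 31 ≥ 16 — no move.
That gives 1 winning move.

1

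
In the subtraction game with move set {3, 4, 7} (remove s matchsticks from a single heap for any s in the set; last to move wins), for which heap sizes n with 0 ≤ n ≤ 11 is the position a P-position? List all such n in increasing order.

0, 1, 2, 10, 11

Grundy values for subtraction set {3, 4, 7}:
k:     0  1  2  3  4  5  6  7  8  9 10 11
g(k):  0  0  0  1  1  1  2  2  2  3  0  0
The P-positions (g = 0) in 0..11 are 0, 1, 2, 10, 11.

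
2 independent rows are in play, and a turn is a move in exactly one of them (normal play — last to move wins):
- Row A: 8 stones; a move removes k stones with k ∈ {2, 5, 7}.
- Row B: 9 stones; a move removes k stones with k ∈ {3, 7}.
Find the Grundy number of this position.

Grundy values for row A (subtraction set {2, 5, 7}):
k:     0  1  2  3  4  5  6  7  8
g(k):  0  0  1  1  0  2  1  3  2
So g(8) = 2.
Build the Grundy sequence for row B with g(k) = mex{g(k−s) : s ∈ {3, 7}, s ≤ k}:
k:     0  1  2  3  4  5  6  7  8  9
g(k):  0  0  0  1  1  1  0  2  2  1
So g(9) = 1.
By the Sprague-Grundy theorem, the Grundy value of a sum of independent games is the XOR of the component values.
Combined value = 2 XOR 1 = 3.

3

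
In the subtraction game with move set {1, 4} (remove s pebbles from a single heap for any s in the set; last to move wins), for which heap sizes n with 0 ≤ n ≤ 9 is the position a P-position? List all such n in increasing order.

0, 2, 5, 7

Grundy values for subtraction set {1, 4}:
k:     0  1  2  3  4  5  6  7  8  9
g(k):  0  1  0  1  2  0  1  0  1  2
The P-positions (g = 0) in 0..9 are 0, 2, 5, 7.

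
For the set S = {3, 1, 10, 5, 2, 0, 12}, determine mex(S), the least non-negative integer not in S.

The values 0, 1, 2, 3 are all present; 4 is the first non-negative integer missing from the set.

4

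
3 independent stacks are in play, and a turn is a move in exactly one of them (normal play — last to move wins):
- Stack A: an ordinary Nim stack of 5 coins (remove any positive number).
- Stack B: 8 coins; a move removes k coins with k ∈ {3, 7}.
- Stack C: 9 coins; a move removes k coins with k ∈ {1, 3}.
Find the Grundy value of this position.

6

Stack A is a plain Nim stack of size 5, so its Grundy value is 5.
Build the Grundy sequence for stack B with g(k) = mex{g(k−s) : s ∈ {3, 7}, s ≤ k}:
g(0) = mex{} = 0
g(1) = mex{} = 0
g(2) = mex{} = 0
g(3) = mex{0} = 1
g(4) = mex{0} = 1
g(5) = mex{0} = 1
g(6) = mex{1} = 0
g(7) = mex{0,1} = 2
g(8) = mex{0,1} = 2
So g(8) = 2.
Grundy values for stack C (subtraction set {1, 3}):
g(0) = mex{} = 0
g(1) = mex{0} = 1
g(2) = mex{1} = 0
g(3) = mex{0} = 1
g(4) = mex{1} = 0
g(5) = mex{0} = 1
g(6) = mex{1} = 0
g(7) = mex{0} = 1
g(8) = mex{1} = 0
g(9) = mex{0} = 1
So g(9) = 1.
The value of a disjunctive sum is the nim-sum of the parts.
Combined value = 5 XOR 2 XOR 1 = 6.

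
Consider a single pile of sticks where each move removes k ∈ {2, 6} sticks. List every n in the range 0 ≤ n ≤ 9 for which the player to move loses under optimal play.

0, 1, 4, 5, 8, 9

Compute g(0), g(1), … for moves {2, 6}:
g(0) = mex{} = 0
g(1) = mex{} = 0
g(2) = mex{0} = 1
g(3) = mex{0} = 1
g(4) = mex{1} = 0
g(5) = mex{1} = 0
g(6) = mex{0} = 1
g(7) = mex{0} = 1
g(8) = mex{1} = 0
g(9) = mex{1} = 0
The P-positions (g = 0) in 0..9 are 0, 1, 4, 5, 8, 9.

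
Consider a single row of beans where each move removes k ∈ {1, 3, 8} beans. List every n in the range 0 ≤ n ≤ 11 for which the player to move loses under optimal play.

0, 2, 4, 6, 11

Grundy values for subtraction set {1, 3, 8}:
k:     0  1  2  3  4  5  6  7  8  9 10 11
g(k):  0  1  0  1  0  1  0  1  2  3  2  0
The P-positions (g = 0) in 0..11 are 0, 2, 4, 6, 11.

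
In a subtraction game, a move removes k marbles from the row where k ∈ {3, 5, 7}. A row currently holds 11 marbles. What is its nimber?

Grundy values for subtraction set {3, 5, 7}:
k:     0  1  2  3  4  5  6  7  8  9 10 11
g(k):  0  0  0  1  1  1  2  2  2  3  0  0
So g(11) = 0.

0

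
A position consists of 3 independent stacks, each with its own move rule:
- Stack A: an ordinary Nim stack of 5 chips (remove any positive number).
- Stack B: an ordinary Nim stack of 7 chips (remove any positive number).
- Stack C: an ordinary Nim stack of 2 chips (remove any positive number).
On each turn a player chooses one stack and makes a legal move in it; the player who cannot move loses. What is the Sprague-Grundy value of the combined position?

0

Stack A is a plain Nim stack of size 5, so its Grundy value is 5.
Stack B is a plain Nim stack of size 7, so its Grundy value is 7.
Stack C is a plain Nim stack of size 2, so its Grundy value is 2.
The value of a disjunctive sum is the nim-sum of the parts.
Combined value = 5 ⊕ 7 ⊕ 2 = 0.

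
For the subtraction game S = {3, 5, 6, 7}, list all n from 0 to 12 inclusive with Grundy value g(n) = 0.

0, 1, 2, 10, 11, 12

Compute g(0), g(1), … for moves {3, 5, 6, 7}:
k:     0  1  2  3  4  5  6  7  8  9 10 11 12
g(k):  0  0  0  1  1  1  2  2  2  3  0  0  0
The P-positions (g = 0) in 0..12 are 0, 1, 2, 10, 11, 12.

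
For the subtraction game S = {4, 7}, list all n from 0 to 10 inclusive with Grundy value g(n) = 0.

0, 1, 2, 3

Compute g(0), g(1), … for moves {4, 7}:
k:     0  1  2  3  4  5  6  7  8  9 10
g(k):  0  0  0  0  1  1  1  1  2  2  2
The P-positions (g = 0) in 0..10 are 0, 1, 2, 3.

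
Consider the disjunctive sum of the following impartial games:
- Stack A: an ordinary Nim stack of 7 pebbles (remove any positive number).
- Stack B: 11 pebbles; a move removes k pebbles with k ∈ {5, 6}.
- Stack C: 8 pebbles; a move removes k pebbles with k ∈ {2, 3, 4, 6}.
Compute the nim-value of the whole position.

Stack A is a plain Nim stack of size 7, so its Grundy value is 7.
For stack B, compute g(0), g(1), … with moves {5, 6}:
k:     0  1  2  3  4  5  6  7  8  9 10 11
g(k):  0  0  0  0  0  1  1  1  1  1  2  0
So g(11) = 0.
Grundy values for stack C (subtraction set {2, 3, 4, 6}):
g(0) = mex{} = 0
g(1) = mex{} = 0
g(2) = mex{0} = 1
g(3) = mex{0} = 1
g(4) = mex{0,1} = 2
g(5) = mex{0,1} = 2
g(6) = mex{0,1,2} = 3
g(7) = mex{0,1,2} = 3
g(8) = mex{1,2,3} = 0
So g(8) = 0.
The value of a disjunctive sum is the nim-sum of the parts.
Combined value = 7 XOR 0 XOR 0 = 7.

7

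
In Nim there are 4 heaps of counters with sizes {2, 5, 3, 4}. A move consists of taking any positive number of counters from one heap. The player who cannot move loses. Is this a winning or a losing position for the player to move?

Nim-sum: 2 ⊕ 5 ⊕ 3 ⊕ 4 = 0.
The nim-sum is 0, so this is a P-position: the player to move is in a losing position under optimal play.

Losing position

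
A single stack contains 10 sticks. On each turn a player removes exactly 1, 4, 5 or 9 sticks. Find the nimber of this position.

Build the Grundy sequence with g(k) = mex{g(k−s) : s ∈ {1, 4, 5, 9}, s ≤ k}:
k:     0  1  2  3  4  5  6  7  8  9 10
g(k):  0  1  0  1  2  3  2  3  0  1  0
So g(10) = 0.

0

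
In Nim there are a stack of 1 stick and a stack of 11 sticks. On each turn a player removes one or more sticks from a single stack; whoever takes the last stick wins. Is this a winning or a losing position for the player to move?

Compute the nim-sum pairwise:
1 ⊕ 11 = 10
The nim-sum is 10 ≠ 0, so this is an N-position: the player to move can win.

Winning position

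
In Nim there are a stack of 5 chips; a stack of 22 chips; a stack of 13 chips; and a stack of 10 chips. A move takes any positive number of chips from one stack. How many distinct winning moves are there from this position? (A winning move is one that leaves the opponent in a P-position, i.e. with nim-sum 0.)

Compute the nim-sum pairwise:
5 ^ 22 = 19
19 ^ 13 = 30
30 ^ 10 = 20
The overall nim-sum is X = 20. A stack of size p has a winning move iff p XOR X < p (reduce it to p XOR X).
  5: 5 XOR 20 = 17 ≥ 5 — no move.
  22: 22 XOR 20 = 2 < 22 — winning move (to 2).
  13: 13 XOR 20 = 25 ≥ 13 — no move.
  10: 10 XOR 20 = 30 ≥ 10 — no move.
That gives 1 winning move.

1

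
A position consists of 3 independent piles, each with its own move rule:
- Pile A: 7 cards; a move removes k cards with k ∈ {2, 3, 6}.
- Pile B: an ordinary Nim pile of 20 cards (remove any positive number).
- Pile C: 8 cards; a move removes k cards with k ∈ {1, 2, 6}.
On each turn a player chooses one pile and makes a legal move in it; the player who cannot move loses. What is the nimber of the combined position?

20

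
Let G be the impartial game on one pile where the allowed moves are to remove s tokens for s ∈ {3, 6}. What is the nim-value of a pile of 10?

Compute g(0), g(1), … for moves {3, 6}:
g(0) = mex{} = 0
g(1) = mex{} = 0
g(2) = mex{} = 0
g(3) = mex{0} = 1
g(4) = mex{0} = 1
g(5) = mex{0} = 1
g(6) = mex{0,1} = 2
g(7) = mex{0,1} = 2
g(8) = mex{0,1} = 2
g(9) = mex{1,2} = 0
g(10) = mex{1,2} = 0
So g(10) = 0.

0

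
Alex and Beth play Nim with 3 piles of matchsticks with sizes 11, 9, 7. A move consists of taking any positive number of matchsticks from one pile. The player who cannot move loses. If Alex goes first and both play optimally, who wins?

Alex wins

Compute the nim-sum pairwise:
11 ⊕ 9 = 2
2 ⊕ 7 = 5
The nim-sum is 5 ≠ 0, so this is an N-position: the player to move can win; Alex has a winning move.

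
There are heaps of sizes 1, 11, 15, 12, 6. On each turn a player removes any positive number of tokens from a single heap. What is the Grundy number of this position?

15

Compute the nim-sum pairwise:
1 ⊕ 11 = 10
10 ⊕ 15 = 5
5 ⊕ 12 = 9
9 ⊕ 6 = 15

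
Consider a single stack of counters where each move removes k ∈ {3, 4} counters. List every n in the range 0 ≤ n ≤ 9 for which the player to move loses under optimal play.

0, 1, 2, 7, 8, 9

Compute g(0), g(1), … for moves {3, 4}:
k:     0  1  2  3  4  5  6  7  8  9
g(k):  0  0  0  1  1  1  2  0  0  0
The P-positions (g = 0) in 0..9 are 0, 1, 2, 7, 8, 9.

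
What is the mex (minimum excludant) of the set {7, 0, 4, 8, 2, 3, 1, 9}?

5

The values 0, 1, 2, 3, 4 are all present; 5 is the first non-negative integer missing from the set.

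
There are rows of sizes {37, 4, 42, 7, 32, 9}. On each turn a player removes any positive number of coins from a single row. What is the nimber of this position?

Compute the nim-sum pairwise:
37 ⊕ 4 = 33
33 ⊕ 42 = 11
11 ⊕ 7 = 12
12 ⊕ 32 = 44
44 ⊕ 9 = 37

37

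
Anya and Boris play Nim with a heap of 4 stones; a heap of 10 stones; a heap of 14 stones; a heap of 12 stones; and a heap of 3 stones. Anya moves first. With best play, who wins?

Anya wins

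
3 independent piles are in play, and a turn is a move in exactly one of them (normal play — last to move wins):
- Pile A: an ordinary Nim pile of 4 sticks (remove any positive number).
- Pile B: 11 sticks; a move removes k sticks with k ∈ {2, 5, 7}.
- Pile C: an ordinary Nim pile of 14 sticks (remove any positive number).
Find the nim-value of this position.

9

Pile A is a plain Nim pile of size 4, so its Grundy value is 4.
For pile B, compute g(0), g(1), … with moves {2, 5, 7}:
g(0) = mex{} = 0
g(1) = mex{} = 0
g(2) = mex{0} = 1
g(3) = mex{0} = 1
g(4) = mex{1} = 0
g(5) = mex{0,1} = 2
g(6) = mex{0} = 1
g(7) = mex{0,1,2} = 3
g(8) = mex{0,1} = 2
g(9) = mex{0,1,3} = 2
g(10) = mex{1,2} = 0
g(11) = mex{0,1,2} = 3
So g(11) = 3.
Pile C is a plain Nim pile of size 14, so its Grundy value is 14.
The value of a disjunctive sum is the nim-sum of the parts.
Combined value = 4 ⊕ 3 ⊕ 14 = 9.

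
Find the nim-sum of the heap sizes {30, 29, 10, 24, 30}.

15

Nim-sum: 30 XOR 29 XOR 10 XOR 24 XOR 30 = 15.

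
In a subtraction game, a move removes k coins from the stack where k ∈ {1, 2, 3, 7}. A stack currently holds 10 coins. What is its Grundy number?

Compute g(0), g(1), … for moves {1, 2, 3, 7}:
k:     0  1  2  3  4  5  6  7  8  9 10
g(k):  0  1  2  3  0  1  2  3  0  1  2
So g(10) = 2.

2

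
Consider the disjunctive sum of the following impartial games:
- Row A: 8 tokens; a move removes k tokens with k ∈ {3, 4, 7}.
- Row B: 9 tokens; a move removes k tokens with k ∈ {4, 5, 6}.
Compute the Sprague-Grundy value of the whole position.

0

Build the Grundy sequence for row A with g(k) = mex{g(k−s) : s ∈ {3, 4, 7}, s ≤ k}:
k:     0  1  2  3  4  5  6  7  8
g(k):  0  0  0  1  1  1  2  2  2
So g(8) = 2.
For row B, compute g(0), g(1), … with moves {4, 5, 6}:
g(0) = mex{} = 0
g(1) = mex{} = 0
g(2) = mex{} = 0
g(3) = mex{} = 0
g(4) = mex{0} = 1
g(5) = mex{0} = 1
g(6) = mex{0} = 1
g(7) = mex{0} = 1
g(8) = mex{0,1} = 2
g(9) = mex{0,1} = 2
So g(9) = 2.
By the Sprague-Grundy theorem, the Grundy value of a sum of independent games is the XOR of the component values.
Combined value = 2 ⊕ 2 = 0.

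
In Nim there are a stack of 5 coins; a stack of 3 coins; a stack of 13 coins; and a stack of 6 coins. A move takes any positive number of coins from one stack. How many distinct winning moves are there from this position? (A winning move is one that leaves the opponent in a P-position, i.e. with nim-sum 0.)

1

Compute the nim-sum pairwise:
5 ^ 3 = 6
6 ^ 13 = 11
11 ^ 6 = 13
The overall nim-sum is X = 13. A stack of size p has a winning move iff p XOR X < p (reduce it to p XOR X).
  5: 5 XOR 13 = 8 ≥ 5 — no move.
  3: 3 XOR 13 = 14 ≥ 3 — no move.
  13: 13 XOR 13 = 0 < 13 — winning move (to 0).
  6: 6 XOR 13 = 11 ≥ 6 — no move.
That gives 1 winning move.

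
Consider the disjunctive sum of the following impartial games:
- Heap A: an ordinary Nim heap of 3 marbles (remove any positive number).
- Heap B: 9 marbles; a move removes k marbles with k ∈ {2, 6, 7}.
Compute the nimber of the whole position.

3

Heap A is a plain Nim heap of size 3, so its Grundy value is 3.
Grundy values for heap B (subtraction set {2, 6, 7}):
k:     0  1  2  3  4  5  6  7  8  9
g(k):  0  0  1  1  0  0  1  1  2  0
So g(9) = 0.
By the Sprague-Grundy theorem, the Grundy value of a sum of independent games is the XOR of the component values.
Combined value = 3 ⊕ 0 = 3.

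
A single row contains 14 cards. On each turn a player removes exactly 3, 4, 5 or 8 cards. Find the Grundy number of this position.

Build the Grundy sequence with g(k) = mex{g(k−s) : s ∈ {3, 4, 5, 8}, s ≤ k}:
k:     0  1  2  3  4  5  6  7  8  9 10 11 12 13 14
g(k):  0  0  0  1  1  1  2  2  2  3  3  0  0  0  1
So g(14) = 1.

1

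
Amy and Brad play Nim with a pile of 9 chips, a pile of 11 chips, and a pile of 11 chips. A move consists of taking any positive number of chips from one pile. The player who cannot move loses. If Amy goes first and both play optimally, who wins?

Amy wins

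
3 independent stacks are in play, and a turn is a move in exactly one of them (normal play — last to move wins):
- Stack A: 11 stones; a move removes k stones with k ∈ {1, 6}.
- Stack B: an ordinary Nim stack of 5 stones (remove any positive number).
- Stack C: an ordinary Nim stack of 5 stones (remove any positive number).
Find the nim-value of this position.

Grundy values for stack A (subtraction set {1, 6}):
k:     0  1  2  3  4  5  6  7  8  9 10 11
g(k):  0  1  0  1  0  1  2  0  1  0  1  0
So g(11) = 0.
Stack B is a plain Nim stack of size 5, so its Grundy value is 5.
Stack C is a plain Nim stack of size 5, so its Grundy value is 5.
By the Sprague-Grundy theorem, the Grundy value of a sum of independent games is the XOR of the component values.
Combined value = 0 XOR 5 XOR 5 = 0.

0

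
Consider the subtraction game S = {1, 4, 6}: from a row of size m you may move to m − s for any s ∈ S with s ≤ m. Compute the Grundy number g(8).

1

Compute g(0), g(1), … for moves {1, 4, 6}:
k:     0  1  2  3  4  5  6  7  8
g(k):  0  1  0  1  2  0  1  0  1
So g(8) = 1.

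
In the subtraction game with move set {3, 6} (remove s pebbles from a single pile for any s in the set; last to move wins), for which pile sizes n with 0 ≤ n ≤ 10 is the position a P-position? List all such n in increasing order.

Grundy values for subtraction set {3, 6}:
g(0) = mex{} = 0
g(1) = mex{} = 0
g(2) = mex{} = 0
g(3) = mex{0} = 1
g(4) = mex{0} = 1
g(5) = mex{0} = 1
g(6) = mex{0,1} = 2
g(7) = mex{0,1} = 2
g(8) = mex{0,1} = 2
g(9) = mex{1,2} = 0
g(10) = mex{1,2} = 0
The P-positions (g = 0) in 0..10 are 0, 1, 2, 9, 10.

0, 1, 2, 9, 10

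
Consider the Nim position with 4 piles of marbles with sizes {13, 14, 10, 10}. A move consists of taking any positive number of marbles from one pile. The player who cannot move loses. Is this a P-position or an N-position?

N-position

Nim-sum: 13 ⊕ 14 ⊕ 10 ⊕ 10 = 3.
The nim-sum is 3 ≠ 0, so this is an N-position: the player to move can win.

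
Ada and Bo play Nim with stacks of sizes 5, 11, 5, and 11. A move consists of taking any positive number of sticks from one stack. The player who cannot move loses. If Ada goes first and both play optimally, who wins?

Bo wins

Compute the nim-sum pairwise:
5 ^ 11 = 14
14 ^ 5 = 11
11 ^ 11 = 0
The nim-sum is 0, so this is a P-position: the player to move is in a losing position under optimal play; Ada is about to move from it and so loses — Bo wins.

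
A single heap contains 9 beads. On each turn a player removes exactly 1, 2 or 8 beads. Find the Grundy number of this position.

Grundy values for subtraction set {1, 2, 8}:
g(0) = mex{} = 0
g(1) = mex{0} = 1
g(2) = mex{0,1} = 2
g(3) = mex{1,2} = 0
g(4) = mex{0,2} = 1
g(5) = mex{0,1} = 2
g(6) = mex{1,2} = 0
g(7) = mex{0,2} = 1
g(8) = mex{0,1} = 2
g(9) = mex{1,2} = 0
So g(9) = 0.

0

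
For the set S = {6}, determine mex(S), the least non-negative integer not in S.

0

0 is not in the set, so the mex is 0.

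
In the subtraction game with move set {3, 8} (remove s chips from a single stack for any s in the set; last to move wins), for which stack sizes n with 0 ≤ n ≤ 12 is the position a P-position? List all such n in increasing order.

Build the Grundy sequence with g(k) = mex{g(k−s) : s ∈ {3, 8}, s ≤ k}:
g(0) = mex{} = 0
g(1) = mex{} = 0
g(2) = mex{} = 0
g(3) = mex{0} = 1
g(4) = mex{0} = 1
g(5) = mex{0} = 1
g(6) = mex{1} = 0
g(7) = mex{1} = 0
g(8) = mex{0,1} = 2
g(9) = mex{0} = 1
g(10) = mex{0} = 1
g(11) = mex{1,2} = 0
g(12) = mex{1} = 0
The P-positions (g = 0) in 0..12 are 0, 1, 2, 6, 7, 11, 12.

0, 1, 2, 6, 7, 11, 12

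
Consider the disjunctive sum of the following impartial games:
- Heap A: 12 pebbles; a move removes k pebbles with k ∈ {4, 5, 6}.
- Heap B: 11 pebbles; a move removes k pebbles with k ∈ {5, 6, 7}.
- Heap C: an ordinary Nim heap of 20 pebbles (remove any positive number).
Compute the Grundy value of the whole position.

For heap A, compute g(0), g(1), … with moves {4, 5, 6}:
k:     0  1  2  3  4  5  6  7  8  9 10 11 12
g(k):  0  0  0  0  1  1  1  1  2  2  0  0  0
So g(12) = 0.
Build the Grundy sequence for heap B with g(k) = mex{g(k−s) : s ∈ {5, 6, 7}, s ≤ k}:
g(0) = mex{} = 0
g(1) = mex{} = 0
g(2) = mex{} = 0
g(3) = mex{} = 0
g(4) = mex{} = 0
g(5) = mex{0} = 1
g(6) = mex{0} = 1
g(7) = mex{0} = 1
g(8) = mex{0} = 1
g(9) = mex{0} = 1
g(10) = mex{0,1} = 2
g(11) = mex{0,1} = 2
So g(11) = 2.
Heap C is a plain Nim heap of size 20, so its Grundy value is 20.
The value of a disjunctive sum is the nim-sum of the parts.
Combined value = 0 ⊕ 2 ⊕ 20 = 22.

22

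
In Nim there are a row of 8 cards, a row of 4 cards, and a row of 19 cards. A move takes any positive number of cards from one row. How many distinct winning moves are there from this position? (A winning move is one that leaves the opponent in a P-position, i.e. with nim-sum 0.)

In binary:
  01000  (8)
  00100  (4)
  10011  (19)
  -----
  11111  (31)
The overall nim-sum is X = 31. A row of size p has a winning move iff p XOR X < p (reduce it to p XOR X).
  8: 8 XOR 31 = 23 ≥ 8 — no move.
  4: 4 XOR 31 = 27 ≥ 4 — no move.
  19: 19 XOR 31 = 12 < 19 — winning move (to 12).
That gives 1 winning move.

1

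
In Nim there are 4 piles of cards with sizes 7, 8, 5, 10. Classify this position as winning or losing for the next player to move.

In binary:
  0111  (7)
  1000  (8)
  0101  (5)
  1010  (10)
  ----
  0000  (0)
The nim-sum is 0, so this is a P-position: the player to move is in a losing position under optimal play.

Losing position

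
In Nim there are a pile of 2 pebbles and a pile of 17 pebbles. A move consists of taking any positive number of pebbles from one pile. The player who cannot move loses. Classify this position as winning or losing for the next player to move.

Winning position

In binary:
  00010  (2)
  10001  (17)
  -----
  10011  (19)
The nim-sum is 19 ≠ 0, so this is an N-position: the player to move can win.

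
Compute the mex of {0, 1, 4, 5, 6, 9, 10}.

The values 0, 1 are all present; 2 is the first non-negative integer missing from the set.

2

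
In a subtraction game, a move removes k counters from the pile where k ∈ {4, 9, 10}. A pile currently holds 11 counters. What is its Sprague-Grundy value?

2

Build the Grundy sequence with g(k) = mex{g(k−s) : s ∈ {4, 9, 10}, s ≤ k}:
k:     0  1  2  3  4  5  6  7  8  9 10 11
g(k):  0  0  0  0  1  1  1  1  0  2  2  2
So g(11) = 2.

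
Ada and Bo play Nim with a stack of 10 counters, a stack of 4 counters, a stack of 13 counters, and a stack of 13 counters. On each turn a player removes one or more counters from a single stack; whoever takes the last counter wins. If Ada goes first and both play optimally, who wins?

Nim-sum: 10 XOR 4 XOR 13 XOR 13 = 14.
The nim-sum is 14 ≠ 0, so this is an N-position: the player to move can win; Ada has a winning move.

Ada wins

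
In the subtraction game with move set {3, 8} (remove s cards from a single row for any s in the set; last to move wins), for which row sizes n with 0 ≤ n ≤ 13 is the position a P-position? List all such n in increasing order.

0, 1, 2, 6, 7, 11, 12, 13

Grundy values for subtraction set {3, 8}:
g(0) = mex{} = 0
g(1) = mex{} = 0
g(2) = mex{} = 0
g(3) = mex{0} = 1
g(4) = mex{0} = 1
g(5) = mex{0} = 1
g(6) = mex{1} = 0
g(7) = mex{1} = 0
g(8) = mex{0,1} = 2
g(9) = mex{0} = 1
g(10) = mex{0} = 1
g(11) = mex{1,2} = 0
g(12) = mex{1} = 0
g(13) = mex{1} = 0
The P-positions (g = 0) in 0..13 are 0, 1, 2, 6, 7, 11, 12, 13.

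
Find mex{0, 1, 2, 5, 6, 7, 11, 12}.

3

The values 0, 1, 2 are all present; 3 is the first non-negative integer missing from the set.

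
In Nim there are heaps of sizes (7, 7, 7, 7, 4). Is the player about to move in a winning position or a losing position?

Compute the nim-sum pairwise:
7 ⊕ 7 = 0
0 ⊕ 7 = 7
7 ⊕ 7 = 0
0 ⊕ 4 = 4
The nim-sum is 4 ≠ 0, so this is an N-position: the player to move can win.

Winning position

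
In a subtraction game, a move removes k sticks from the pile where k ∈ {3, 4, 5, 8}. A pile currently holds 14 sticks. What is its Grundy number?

Build the Grundy sequence with g(k) = mex{g(k−s) : s ∈ {3, 4, 5, 8}, s ≤ k}:
g(0) = mex{} = 0
g(1) = mex{} = 0
g(2) = mex{} = 0
g(3) = mex{0} = 1
g(4) = mex{0} = 1
g(5) = mex{0} = 1
g(6) = mex{0,1} = 2
g(7) = mex{0,1} = 2
g(8) = mex{0,1} = 2
g(9) = mex{0,1,2} = 3
g(10) = mex{0,1,2} = 3
g(11) = mex{1,2} = 0
g(12) = mex{1,2,3} = 0
g(13) = mex{1,2,3} = 0
g(14) = mex{0,2,3} = 1
So g(14) = 1.

1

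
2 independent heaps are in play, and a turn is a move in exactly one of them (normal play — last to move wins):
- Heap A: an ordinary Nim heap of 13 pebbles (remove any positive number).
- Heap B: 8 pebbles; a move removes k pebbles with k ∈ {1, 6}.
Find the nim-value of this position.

Heap A is a plain Nim heap of size 13, so its Grundy value is 13.
For heap B, compute g(0), g(1), … with moves {1, 6}:
k:     0  1  2  3  4  5  6  7  8
g(k):  0  1  0  1  0  1  2  0  1
So g(8) = 1.
By the Sprague-Grundy theorem, the Grundy value of a sum of independent games is the XOR of the component values.
Combined value = 13 XOR 1 = 12.

12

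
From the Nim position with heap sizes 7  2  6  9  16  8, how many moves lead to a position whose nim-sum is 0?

1

In binary:
  00111  (7)
  00010  (2)
  00110  (6)
  01001  (9)
  10000  (16)
  01000  (8)
  -----
  10010  (18)
The overall nim-sum is X = 18. A heap of size p has a winning move iff p XOR X < p (reduce it to p XOR X).
  7: 7 XOR 18 = 21 ≥ 7 — no move.
  2: 2 XOR 18 = 16 ≥ 2 — no move.
  6: 6 XOR 18 = 20 ≥ 6 — no move.
  9: 9 XOR 18 = 27 ≥ 9 — no move.
  16: 16 XOR 18 = 2 < 16 — winning move (to 2).
  8: 8 XOR 18 = 26 ≥ 8 — no move.
That gives 1 winning move.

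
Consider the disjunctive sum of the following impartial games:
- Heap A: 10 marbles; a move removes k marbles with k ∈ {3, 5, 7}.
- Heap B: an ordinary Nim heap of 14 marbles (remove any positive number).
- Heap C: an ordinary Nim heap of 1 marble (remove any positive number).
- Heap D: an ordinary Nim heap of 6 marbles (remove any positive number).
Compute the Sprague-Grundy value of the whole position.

For heap A, compute g(0), g(1), … with moves {3, 5, 7}:
g(0) = mex{} = 0
g(1) = mex{} = 0
g(2) = mex{} = 0
g(3) = mex{0} = 1
g(4) = mex{0} = 1
g(5) = mex{0} = 1
g(6) = mex{0,1} = 2
g(7) = mex{0,1} = 2
g(8) = mex{0,1} = 2
g(9) = mex{0,1,2} = 3
g(10) = mex{1,2} = 0
So g(10) = 0.
Heap B is a plain Nim heap of size 14, so its Grundy value is 14.
Heap C is a plain Nim heap of size 1, so its Grundy value is 1.
Heap D is a plain Nim heap of size 6, so its Grundy value is 6.
The value of a disjunctive sum is the nim-sum of the parts.
Combined value = 0 XOR 14 XOR 1 XOR 6 = 9.

9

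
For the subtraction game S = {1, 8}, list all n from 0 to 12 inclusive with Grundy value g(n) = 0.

0, 2, 4, 6, 9, 11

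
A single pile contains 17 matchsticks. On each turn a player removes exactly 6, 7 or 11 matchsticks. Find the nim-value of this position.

0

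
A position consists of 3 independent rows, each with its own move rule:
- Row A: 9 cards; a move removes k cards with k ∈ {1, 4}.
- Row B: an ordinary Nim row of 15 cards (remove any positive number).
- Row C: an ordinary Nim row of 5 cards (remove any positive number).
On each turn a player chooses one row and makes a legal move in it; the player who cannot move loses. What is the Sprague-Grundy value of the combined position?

Build the Grundy sequence for row A with g(k) = mex{g(k−s) : s ∈ {1, 4}, s ≤ k}:
g(0) = mex{} = 0
g(1) = mex{0} = 1
g(2) = mex{1} = 0
g(3) = mex{0} = 1
g(4) = mex{0,1} = 2
g(5) = mex{1,2} = 0
g(6) = mex{0} = 1
g(7) = mex{1} = 0
g(8) = mex{0,2} = 1
g(9) = mex{0,1} = 2
So g(9) = 2.
Row B is a plain Nim row of size 15, so its Grundy value is 15.
Row C is a plain Nim row of size 5, so its Grundy value is 5.
The value of a disjunctive sum is the nim-sum of the parts.
Combined value = 2 XOR 15 XOR 5 = 8.

8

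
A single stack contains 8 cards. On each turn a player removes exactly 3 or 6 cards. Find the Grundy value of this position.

2

Build the Grundy sequence with g(k) = mex{g(k−s) : s ∈ {3, 6}, s ≤ k}:
k:     0  1  2  3  4  5  6  7  8
g(k):  0  0  0  1  1  1  2  2  2
So g(8) = 2.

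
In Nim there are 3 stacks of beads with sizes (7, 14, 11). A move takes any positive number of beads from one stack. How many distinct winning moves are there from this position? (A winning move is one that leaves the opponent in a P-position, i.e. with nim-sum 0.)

Nim-sum: 7 ⊕ 14 ⊕ 11 = 2.
The overall nim-sum is X = 2. A stack of size p has a winning move iff p XOR X < p (reduce it to p XOR X).
  7: 7 XOR 2 = 5 < 7 — winning move (to 5).
  14: 14 XOR 2 = 12 < 14 — winning move (to 12).
  11: 11 XOR 2 = 9 < 11 — winning move (to 9).
That gives 3 winning moves.

3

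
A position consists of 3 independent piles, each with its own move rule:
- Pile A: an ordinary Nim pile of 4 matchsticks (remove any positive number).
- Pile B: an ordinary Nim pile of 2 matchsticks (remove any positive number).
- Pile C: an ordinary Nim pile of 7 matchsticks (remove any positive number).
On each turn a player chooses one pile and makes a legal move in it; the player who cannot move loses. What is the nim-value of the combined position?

Pile A is a plain Nim pile of size 4, so its Grundy value is 4.
Pile B is a plain Nim pile of size 2, so its Grundy value is 2.
Pile C is a plain Nim pile of size 7, so its Grundy value is 7.
By the Sprague-Grundy theorem, the Grundy value of a sum of independent games is the XOR of the component values.
Combined value = 4 ⊕ 2 ⊕ 7 = 1.

1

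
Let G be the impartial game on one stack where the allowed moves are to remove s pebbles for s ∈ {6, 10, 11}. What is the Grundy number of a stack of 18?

Compute g(0), g(1), … for moves {6, 10, 11}:
k:     0  1  2  3  4  5  6  7  8  9 10 11 12 13 14 15 16 17 18
g(k):  0  0  0  0  0  0  1  1  1  1  1  1  2  2  2  2  2  0  0
So g(18) = 0.

0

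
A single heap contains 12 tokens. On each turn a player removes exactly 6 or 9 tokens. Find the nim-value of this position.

2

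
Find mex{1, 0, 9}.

2

The values 0, 1 are all present; 2 is the first non-negative integer missing from the set.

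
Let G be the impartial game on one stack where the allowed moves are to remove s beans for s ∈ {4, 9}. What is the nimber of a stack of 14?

Grundy values for subtraction set {4, 9}:
k:     0  1  2  3  4  5  6  7  8  9 10 11 12 13 14
g(k):  0  0  0  0  1  1  1  1  0  2  2  2  1  0  0
So g(14) = 0.

0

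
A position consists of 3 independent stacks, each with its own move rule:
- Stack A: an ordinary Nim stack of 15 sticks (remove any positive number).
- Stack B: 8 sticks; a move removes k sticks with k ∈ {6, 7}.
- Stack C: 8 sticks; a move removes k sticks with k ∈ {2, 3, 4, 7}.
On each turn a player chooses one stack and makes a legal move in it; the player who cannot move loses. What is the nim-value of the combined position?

15

Stack A is a plain Nim stack of size 15, so its Grundy value is 15.
For stack B, compute g(0), g(1), … with moves {6, 7}:
k:     0  1  2  3  4  5  6  7  8
g(k):  0  0  0  0  0  0  1  1  1
So g(8) = 1.
For stack C, compute g(0), g(1), … with moves {2, 3, 4, 7}:
g(0) = mex{} = 0
g(1) = mex{} = 0
g(2) = mex{0} = 1
g(3) = mex{0} = 1
g(4) = mex{0,1} = 2
g(5) = mex{0,1} = 2
g(6) = mex{1,2} = 0
g(7) = mex{0,1,2} = 3
g(8) = mex{0,2} = 1
So g(8) = 1.
By the Sprague-Grundy theorem, the Grundy value of a sum of independent games is the XOR of the component values.
Combined value = 15 ⊕ 1 ⊕ 1 = 15.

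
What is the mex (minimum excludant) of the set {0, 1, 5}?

The values 0, 1 are all present; 2 is the first non-negative integer missing from the set.

2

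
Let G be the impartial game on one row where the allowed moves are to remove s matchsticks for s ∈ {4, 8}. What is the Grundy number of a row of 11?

2

Build the Grundy sequence with g(k) = mex{g(k−s) : s ∈ {4, 8}, s ≤ k}:
k:     0  1  2  3  4  5  6  7  8  9 10 11
g(k):  0  0  0  0  1  1  1  1  2  2  2  2
So g(11) = 2.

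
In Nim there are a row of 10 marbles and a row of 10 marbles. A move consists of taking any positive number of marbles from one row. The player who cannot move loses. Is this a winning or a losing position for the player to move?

Losing position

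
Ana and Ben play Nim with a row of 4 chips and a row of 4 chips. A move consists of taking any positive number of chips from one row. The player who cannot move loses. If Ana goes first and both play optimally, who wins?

Ben wins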